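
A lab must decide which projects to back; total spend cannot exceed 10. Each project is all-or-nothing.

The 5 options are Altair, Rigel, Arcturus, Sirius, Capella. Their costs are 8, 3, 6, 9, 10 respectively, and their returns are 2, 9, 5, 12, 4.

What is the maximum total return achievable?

14

Rigel: cost 3 ≤ 10, return 9.
Sirius: cost 9 ≤ 10, return 12.
Rigel + Arcturus: cost 3 + 6 = 9 ≤ 10, return 9 + 5 = 14.
Best is Rigel and Arcturus with total return 14.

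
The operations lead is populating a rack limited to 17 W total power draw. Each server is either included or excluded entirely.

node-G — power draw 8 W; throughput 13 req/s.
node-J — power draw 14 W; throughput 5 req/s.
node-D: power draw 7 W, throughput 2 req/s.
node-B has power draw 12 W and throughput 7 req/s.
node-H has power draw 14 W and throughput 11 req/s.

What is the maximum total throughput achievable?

15

Treat it as a binary knapsack problem.
Take node-G and node-D: power draw 8 + 7 = 15 ≤ 17, throughput 13 + 2 = 15.
No other feasible combination does better.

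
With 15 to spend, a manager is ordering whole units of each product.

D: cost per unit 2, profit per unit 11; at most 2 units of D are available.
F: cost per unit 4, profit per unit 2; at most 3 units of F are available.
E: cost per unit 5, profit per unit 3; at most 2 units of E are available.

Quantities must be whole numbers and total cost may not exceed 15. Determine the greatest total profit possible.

28

D has the best ratio (11/2); taking only D gives at most 2×11 = 22 (stopped by the supply cap of 2).
Mixing does better — 2×D and 2×E: cost 14 ≤ 15, profit 2·11 + 2·3 = 28.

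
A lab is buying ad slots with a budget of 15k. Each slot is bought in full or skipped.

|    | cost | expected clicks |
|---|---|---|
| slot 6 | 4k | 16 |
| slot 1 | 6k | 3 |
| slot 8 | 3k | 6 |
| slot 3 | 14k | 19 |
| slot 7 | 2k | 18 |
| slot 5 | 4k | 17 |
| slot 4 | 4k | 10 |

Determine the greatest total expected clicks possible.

61

Take slot 6, slot 7, slot 5, and slot 4: cost 4 + 2 + 4 + 4 = 14 ≤ 15, expected clicks 16 + 18 + 17 + 10 = 61.
No other feasible combination does better.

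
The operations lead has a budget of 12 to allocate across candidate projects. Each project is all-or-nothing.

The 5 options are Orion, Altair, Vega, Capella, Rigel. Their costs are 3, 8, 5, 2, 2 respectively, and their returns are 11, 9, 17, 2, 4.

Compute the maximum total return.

Allowing fractional choices, the relaxed optimum would be about 34.2, but projects are indivisible.
Orion + Vega + Capella: cost 3 + 5 + 2 = 10 ≤ 12, return 11 + 17 + 2 = 30.
Orion + Vega + Capella + Rigel: cost 3 + 5 + 2 + 2 = 12 ≤ 12, return 11 + 17 + 2 + 4 = 34.
Orion + Vega + Rigel: cost 3 + 5 + 2 = 10 ≤ 12, return 11 + 17 + 4 = 32.
Best is Orion, Vega, Capella, and Rigel with total return 34.

34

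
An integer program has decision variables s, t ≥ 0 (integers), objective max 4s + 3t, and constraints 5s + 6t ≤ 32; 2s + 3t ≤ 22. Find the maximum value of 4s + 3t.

24

The continuous relaxation peaks at (6.4, 0) with value 25.60; rounding to a feasible lattice point costs some objective.
(s,t)=(6,0): 5·6+6·0=30≤32, 2·6+3·0=12≤22, objective 24.
(s,t)=(5,1): 5·5+6·1=31≤32, 2·5+3·1=13≤22, objective 23.
(s,t)=(5,0): 5·5+6·0=25≤32, 2·5+3·0=10≤22, objective 20.
The best lattice point is (6,0), giving 24.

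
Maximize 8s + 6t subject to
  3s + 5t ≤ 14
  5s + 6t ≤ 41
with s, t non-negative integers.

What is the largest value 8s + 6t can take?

The continuous relaxation peaks at (4.67, 0) with value 37.33; rounding to a feasible lattice point costs some objective.
(s,t)=(4,0): 3·4+5·0=12≤14, 5·4+6·0=20≤41, objective 32.
(s,t)=(3,1): 3·3+5·1=14≤14, 5·3+6·1=21≤41, objective 30.
(s,t)=(3,0): 3·3+5·0=9≤14, 5·3+6·0=15≤41, objective 24.
The best lattice point is (4,0), giving 32.

32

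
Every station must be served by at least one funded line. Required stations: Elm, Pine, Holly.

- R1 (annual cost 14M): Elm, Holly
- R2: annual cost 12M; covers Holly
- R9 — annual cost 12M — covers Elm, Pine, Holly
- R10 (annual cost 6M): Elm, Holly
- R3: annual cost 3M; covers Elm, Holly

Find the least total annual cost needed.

12

R9 alone covers Elm, Pine, Holly — every station.
Total annual cost: 12.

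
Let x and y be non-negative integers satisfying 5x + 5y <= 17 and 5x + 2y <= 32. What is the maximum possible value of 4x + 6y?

Relaxing integrality, the LP optimum is 20.40 at (x,y) = (0, 3.4), which is not an integer point.
(x,y)=(0,3): 5·0+5·3=15≤17, 5·0+2·3=6≤32, objective 18.
(x,y)=(1,2): 5·1+5·2=15≤17, 5·1+2·2=9≤32, objective 16.
(x,y)=(0,2): 5·0+5·2=10≤17, 5·0+2·2=4≤32, objective 12.
No feasible integer point exceeds 18.

18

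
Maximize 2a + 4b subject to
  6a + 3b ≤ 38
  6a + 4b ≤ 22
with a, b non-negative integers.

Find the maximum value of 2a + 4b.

20

(a,b)=(0,5): 6·0+3·5=15≤38, 6·0+4·5=20≤22, objective 20.
(a,b)=(1,4): 6·1+3·4=18≤38, 6·1+4·4=22≤22, objective 18.
(a,b)=(0,4): 6·0+3·4=12≤38, 6·0+4·4=16≤22, objective 16.
The best lattice point is (0,5), giving 20.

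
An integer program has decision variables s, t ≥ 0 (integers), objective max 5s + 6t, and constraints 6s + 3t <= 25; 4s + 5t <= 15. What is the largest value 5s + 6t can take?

18

Relaxing integrality, the LP optimum is 18.75 at (s,t) = (3.75, 0), which is not an integer point.
(s,t)=(0,3): 6·0+3·3=9≤25, 4·0+5·3=15≤15, objective 18.
(s,t)=(1,2): 6·1+3·2=12≤25, 4·1+5·2=14≤15, objective 17.
Maximum is 18 at (s,t)=(0,3).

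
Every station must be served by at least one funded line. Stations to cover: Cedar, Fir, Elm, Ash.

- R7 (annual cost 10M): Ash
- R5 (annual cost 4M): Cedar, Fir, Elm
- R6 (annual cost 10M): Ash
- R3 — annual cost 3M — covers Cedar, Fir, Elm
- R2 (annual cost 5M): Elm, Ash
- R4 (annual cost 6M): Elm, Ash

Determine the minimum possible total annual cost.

8

Choose R3 and R2: together they cover Cedar, Fir, Elm, Ash — every station.
Total annual cost: 3 + 5 = 8.
No cover costs less than 8.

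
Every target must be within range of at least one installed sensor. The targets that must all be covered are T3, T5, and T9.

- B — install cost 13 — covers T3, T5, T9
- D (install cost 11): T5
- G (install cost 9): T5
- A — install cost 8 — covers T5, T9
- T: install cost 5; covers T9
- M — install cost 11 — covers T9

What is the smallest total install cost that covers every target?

The greedy cost-per-new-target heuristic would pick A and B for 21, but a cheaper cover exists.
B alone covers T3, T5, T9 — every target.
Total install cost: 13.
No cover costs less than 13.

13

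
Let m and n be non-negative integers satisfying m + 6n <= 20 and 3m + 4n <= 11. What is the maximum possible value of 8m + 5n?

Relaxing integrality, the LP optimum is 29.33 at (m,n) = (3.67, 0), which is not an integer point.
(m,n)=(3,0): 1·3+6·0=3≤20, 3·3+4·0=9≤11, objective 24.
(m,n)=(2,1): 1·2+6·1=8≤20, 3·2+4·1=10≤11, objective 21.
No feasible integer point exceeds 24.

24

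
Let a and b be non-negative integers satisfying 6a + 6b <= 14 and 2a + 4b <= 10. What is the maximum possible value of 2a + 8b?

16

(a,b)=(0,2): 6·0+6·2=12≤14, 2·0+4·2=8≤10, objective 16.
(a,b)=(1,1): 6·1+6·1=12≤14, 2·1+4·1=6≤10, objective 10.
(a,b)=(0,1): 6·0+6·1=6≤14, 2·0+4·1=4≤10, objective 8.
Maximum is 16 at (a,b)=(0,2).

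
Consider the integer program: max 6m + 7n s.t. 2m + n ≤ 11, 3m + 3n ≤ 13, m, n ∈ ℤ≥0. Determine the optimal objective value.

(m,n)=(0,4) is feasible, giving 28.
(m,n)=(1,3) is feasible, giving 27.
(m,n)=(0,3) is feasible, giving 21.
Maximum is 28 at (m,n)=(0,4).

28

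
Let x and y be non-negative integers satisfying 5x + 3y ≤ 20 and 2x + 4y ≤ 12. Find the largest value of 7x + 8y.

(x,y)=(2,2) is feasible, giving 30.
(x,y)=(3,1) is feasible, giving 29.
(x,y)=(4,0) is feasible, giving 28.
The best lattice point is (2,2), giving 30.

30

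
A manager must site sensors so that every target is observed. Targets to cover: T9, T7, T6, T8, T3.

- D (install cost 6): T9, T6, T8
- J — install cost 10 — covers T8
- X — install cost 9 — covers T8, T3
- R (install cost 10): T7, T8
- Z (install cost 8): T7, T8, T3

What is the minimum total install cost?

Choose D and Z: together they cover T9, T7, T6, T8, T3 — every target.
Total install cost: 6 + 8 = 14.
No cover costs less than 14.

14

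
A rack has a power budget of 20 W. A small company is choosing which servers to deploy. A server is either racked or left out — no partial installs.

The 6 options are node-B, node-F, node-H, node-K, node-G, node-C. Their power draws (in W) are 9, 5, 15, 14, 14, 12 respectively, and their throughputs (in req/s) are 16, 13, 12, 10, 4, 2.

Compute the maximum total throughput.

Take node-B and node-F: power draw 9 + 5 = 14 ≤ 20, throughput 16 + 13 = 29.
No other feasible combination does better.

29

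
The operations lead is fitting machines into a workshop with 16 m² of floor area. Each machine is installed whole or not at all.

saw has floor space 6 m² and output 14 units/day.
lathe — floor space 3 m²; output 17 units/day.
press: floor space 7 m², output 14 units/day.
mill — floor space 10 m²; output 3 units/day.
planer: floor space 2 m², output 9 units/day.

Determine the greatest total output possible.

45

Treat it as a binary knapsack problem.
Take saw, lathe, and press: floor space 6 + 3 + 7 = 16 ≤ 16, output 14 + 17 + 14 = 45.
No other feasible combination does better.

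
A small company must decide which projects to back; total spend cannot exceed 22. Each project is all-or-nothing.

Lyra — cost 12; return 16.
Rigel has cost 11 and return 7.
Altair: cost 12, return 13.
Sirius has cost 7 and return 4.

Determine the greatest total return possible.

Allowing fractional choices, the relaxed optimum would be about 26.8, but projects are indivisible.
Lyra: cost 12 ≤ 22, return 16.
Lyra + Sirius: cost 12 + 7 = 19 ≤ 22, return 16 + 4 = 20.
Altair + Sirius: cost 12 + 7 = 19 ≤ 22, return 13 + 4 = 17.
Best is Lyra and Sirius with total return 20.

20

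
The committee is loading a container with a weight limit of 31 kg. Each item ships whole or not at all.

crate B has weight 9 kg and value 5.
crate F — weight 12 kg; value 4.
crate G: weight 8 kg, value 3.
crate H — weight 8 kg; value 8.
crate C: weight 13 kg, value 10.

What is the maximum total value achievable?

Allowing fractional choices, the relaxed optimum would be about 23.4, but items are indivisible.
crate G + crate H + crate C: weight 8 + 8 + 13 = 29 ≤ 31, value 3 + 8 + 10 = 21.
crate B + crate H + crate C: weight 9 + 8 + 13 = 30 ≤ 31, value 5 + 8 + 10 = 23.
crate H + crate C: weight 8 + 13 = 21 ≤ 31, value 8 + 10 = 18.
Best is crate B, crate H, and crate C with total value 23.

23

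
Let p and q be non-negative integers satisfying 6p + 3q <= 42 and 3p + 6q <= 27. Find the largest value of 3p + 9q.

Relaxing integrality, the LP optimum is 40.50 at (p,q) = (0, 4.5), which is not an integer point.
(p,q)=(1,4): 6·1+3·4=18≤42, 3·1+6·4=27≤27, objective 39.
(p,q)=(0,4): 6·0+3·4=12≤42, 3·0+6·4=24≤27, objective 36.
(p,q)=(2,3): 6·2+3·3=21≤42, 3·2+6·3=24≤27, objective 33.
No feasible integer point exceeds 39.

39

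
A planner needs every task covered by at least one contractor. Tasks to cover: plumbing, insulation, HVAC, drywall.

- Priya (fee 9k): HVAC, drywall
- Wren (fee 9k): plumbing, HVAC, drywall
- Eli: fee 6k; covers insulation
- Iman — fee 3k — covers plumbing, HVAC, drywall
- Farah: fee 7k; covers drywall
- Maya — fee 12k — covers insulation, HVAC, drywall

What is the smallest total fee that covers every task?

Choose Eli and Iman: together they cover plumbing, insulation, HVAC, drywall — every task.
Total fee: 6 + 3 = 9.
No cover costs less than 9.

9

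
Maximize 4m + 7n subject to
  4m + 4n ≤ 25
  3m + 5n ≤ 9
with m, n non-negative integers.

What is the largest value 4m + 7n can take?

12

(m,n)=(3,0) is feasible, giving 12.
(m,n)=(1,1) is feasible, giving 11.
(m,n)=(2,0) is feasible, giving 8.
(m,n)=(0,1) is feasible, giving 7.
No feasible integer point exceeds 12.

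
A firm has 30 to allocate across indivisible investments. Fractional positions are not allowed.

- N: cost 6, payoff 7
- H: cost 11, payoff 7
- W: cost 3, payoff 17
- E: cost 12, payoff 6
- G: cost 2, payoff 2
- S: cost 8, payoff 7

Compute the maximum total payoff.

40

N + H + W + S: cost 6 + 11 + 3 + 8 = 28 ≤ 30, payoff 7 + 7 + 17 + 7 = 38.
N + W + E + S: cost 6 + 3 + 12 + 8 = 29 ≤ 30, payoff 7 + 17 + 6 + 7 = 37.
N + H + W + G + S: cost 6 + 11 + 3 + 2 + 8 = 30 ≤ 30, payoff 7 + 7 + 17 + 2 + 7 = 40.
Best is N, H, W, G, and S with total payoff 40.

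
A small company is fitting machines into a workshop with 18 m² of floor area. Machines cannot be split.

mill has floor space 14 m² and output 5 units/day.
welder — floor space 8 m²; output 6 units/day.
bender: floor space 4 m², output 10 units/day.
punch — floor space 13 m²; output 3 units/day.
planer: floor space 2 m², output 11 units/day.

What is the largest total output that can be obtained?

27

welder + bender + planer: floor space 8 + 4 + 2 = 14 ≤ 18, output 6 + 10 + 11 = 27.
bender + planer: floor space 4 + 2 = 6 ≤ 18, output 10 + 11 = 21.
welder + planer: floor space 8 + 2 = 10 ≤ 18, output 6 + 11 = 17.
Best is welder, bender, and planer with total output 27.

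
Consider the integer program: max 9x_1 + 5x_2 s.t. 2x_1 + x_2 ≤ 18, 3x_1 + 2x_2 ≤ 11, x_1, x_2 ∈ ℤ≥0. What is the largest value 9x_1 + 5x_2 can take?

32

The continuous relaxation peaks at (3.67, 0) with value 33.00; rounding to a feasible lattice point costs some objective.
(x_1,x_2)=(3,1): 2·3+1·1=7≤18, 3·3+2·1=11≤11, objective 32.
(x_1,x_2)=(2,2): 2·2+1·2=6≤18, 3·2+2·2=10≤11, objective 28.
(x_1,x_2)=(3,0): 2·3+1·0=6≤18, 3·3+2·0=9≤11, objective 27.
No feasible integer point exceeds 32.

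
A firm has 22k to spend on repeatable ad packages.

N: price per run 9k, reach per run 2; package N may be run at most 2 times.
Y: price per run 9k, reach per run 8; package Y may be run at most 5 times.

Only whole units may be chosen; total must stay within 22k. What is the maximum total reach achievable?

16

Y has the best ratio (8/9); taking only Y gives at most 2×8 = 16 (stopped by the price limit).
Optimal: 2×Y: price 18 ≤ 22, reach 2·8 = 16.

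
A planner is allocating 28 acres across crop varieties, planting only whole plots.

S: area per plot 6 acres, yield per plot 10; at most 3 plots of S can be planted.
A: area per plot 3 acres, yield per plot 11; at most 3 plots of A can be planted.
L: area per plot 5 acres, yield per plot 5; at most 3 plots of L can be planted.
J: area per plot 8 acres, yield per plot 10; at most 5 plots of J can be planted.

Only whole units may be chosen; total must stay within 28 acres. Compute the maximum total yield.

A has the best ratio (11/3); taking only A gives at most 3×11 = 33 (stopped by the supply cap of 3).
Mixing does better — 3×S and 3×A: area 27 ≤ 28, yield 3·10 + 3·11 = 63.

63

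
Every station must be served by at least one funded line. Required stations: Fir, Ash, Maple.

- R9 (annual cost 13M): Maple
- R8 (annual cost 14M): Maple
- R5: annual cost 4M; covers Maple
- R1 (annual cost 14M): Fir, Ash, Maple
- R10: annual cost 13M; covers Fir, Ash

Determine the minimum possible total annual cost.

14

This is a weighted set-cover instance.
The greedy cost-per-new-station heuristic would pick R5 and R10 for 17, but a cheaper cover exists.
R1 alone covers Fir, Ash, Maple — every station.
Total annual cost: 14.
No cover costs less than 14.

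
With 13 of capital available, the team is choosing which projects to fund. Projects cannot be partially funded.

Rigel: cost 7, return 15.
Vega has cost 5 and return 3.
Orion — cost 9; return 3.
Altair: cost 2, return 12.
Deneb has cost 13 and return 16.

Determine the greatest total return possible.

27

Allowing fractional choices, the relaxed optimum would be about 31.9, but projects are indivisible.
Deneb: cost 13 ≤ 13, return 16.
Rigel + Altair: cost 7 + 2 = 9 ≤ 13, return 15 + 12 = 27.
Rigel + Vega: cost 7 + 5 = 12 ≤ 13, return 15 + 3 = 18.
Best is Rigel and Altair with total return 27.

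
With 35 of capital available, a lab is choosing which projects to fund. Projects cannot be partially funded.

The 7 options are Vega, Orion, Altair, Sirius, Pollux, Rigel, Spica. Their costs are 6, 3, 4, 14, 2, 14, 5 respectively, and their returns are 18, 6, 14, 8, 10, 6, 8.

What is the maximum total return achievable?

64

Take Vega, Orion, Altair, Sirius, Pollux, and Spica: cost 6 + 3 + 4 + 14 + 2 + 5 = 34 ≤ 35, return 18 + 6 + 14 + 8 + 10 + 8 = 64.
No other feasible combination does better.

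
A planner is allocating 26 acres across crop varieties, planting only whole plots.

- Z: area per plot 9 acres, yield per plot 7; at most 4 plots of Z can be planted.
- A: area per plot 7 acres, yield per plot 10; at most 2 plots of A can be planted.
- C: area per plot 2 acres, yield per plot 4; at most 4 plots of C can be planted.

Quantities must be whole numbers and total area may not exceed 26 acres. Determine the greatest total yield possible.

Take 2×A and 4×C: area 22 ≤ 26, yield 2·10 + 4·4 = 36.
C has the best ratio (4/2) and is taken to its limit of 4; remaining capacity is filled optimally with the others.

36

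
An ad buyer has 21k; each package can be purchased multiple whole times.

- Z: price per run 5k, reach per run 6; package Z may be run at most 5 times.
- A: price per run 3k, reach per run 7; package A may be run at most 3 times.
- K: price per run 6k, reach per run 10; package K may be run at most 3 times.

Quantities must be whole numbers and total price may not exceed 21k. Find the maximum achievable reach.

This is a bounded integer knapsack.
A has the best ratio (7/3); taking only A gives at most 3×7 = 21 (stopped by the supply cap of 3).
Mixing does better — 3×A and 2×K: price 21 ≤ 21, reach 3·7 + 2·10 = 41.

41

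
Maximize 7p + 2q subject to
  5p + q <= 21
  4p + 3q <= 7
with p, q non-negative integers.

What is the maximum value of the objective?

9

(p,q)=(1,1): 5·1+1·1=6≤21, 4·1+3·1=7≤7, objective 9.
(p,q)=(1,0): 5·1+1·0=5≤21, 4·1+3·0=4≤7, objective 7.
(p,q)=(0,2): 5·0+1·2=2≤21, 4·0+3·2=6≤7, objective 4.
The best lattice point is (1,1), giving 9.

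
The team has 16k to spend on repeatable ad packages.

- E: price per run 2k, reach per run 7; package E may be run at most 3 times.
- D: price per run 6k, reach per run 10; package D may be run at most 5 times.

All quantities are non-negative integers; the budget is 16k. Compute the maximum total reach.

34

Take 2×E and 2×D: price 16 ≤ 16, reach 2·7 + 2·10 = 34.
No other integer combination yields more.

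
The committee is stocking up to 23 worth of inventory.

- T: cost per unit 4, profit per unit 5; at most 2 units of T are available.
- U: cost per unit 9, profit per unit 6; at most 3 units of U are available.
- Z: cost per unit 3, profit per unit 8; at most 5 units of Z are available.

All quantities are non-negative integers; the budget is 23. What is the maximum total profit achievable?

50

This is a bounded integer knapsack.
Z has the best ratio (8/3); taking only Z gives at most 5×8 = 40 (stopped by the supply cap of 5).
Mixing does better — 2×T and 5×Z: cost 23 ≤ 23, profit 2·5 + 5·8 = 50.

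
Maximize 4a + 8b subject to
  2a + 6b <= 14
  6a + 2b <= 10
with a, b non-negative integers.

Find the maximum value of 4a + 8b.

(a,b)=(1,2) is feasible, giving 20.
(a,b)=(0,2) is feasible, giving 16.
(a,b)=(1,1) is feasible, giving 12.
No feasible integer point exceeds 20.

20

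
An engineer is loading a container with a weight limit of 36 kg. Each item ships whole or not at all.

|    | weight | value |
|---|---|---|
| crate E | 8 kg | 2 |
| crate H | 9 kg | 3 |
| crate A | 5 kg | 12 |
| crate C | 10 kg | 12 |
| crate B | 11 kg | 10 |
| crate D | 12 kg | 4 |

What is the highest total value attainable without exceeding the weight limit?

37

Allowing fractional choices, the relaxed optimum would be about 37.3, but items are indivisible.
crate H + crate A + crate C + crate B: weight 9 + 5 + 10 + 11 = 35 ≤ 36, value 3 + 12 + 12 + 10 = 37.
crate E + crate A + crate C + crate B: weight 8 + 5 + 10 + 11 = 34 ≤ 36, value 2 + 12 + 12 + 10 = 36.
Best is crate H, crate A, crate C, and crate B with total value 37.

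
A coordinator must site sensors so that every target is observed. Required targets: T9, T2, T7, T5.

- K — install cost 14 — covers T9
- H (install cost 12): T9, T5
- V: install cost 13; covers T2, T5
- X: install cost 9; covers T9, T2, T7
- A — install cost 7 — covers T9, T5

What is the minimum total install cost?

16

This is a weighted set-cover instance.
Choose X and A: together they cover T9, T2, T7, T5 — every target.
Total install cost: 9 + 7 = 16.
No cover costs less than 16.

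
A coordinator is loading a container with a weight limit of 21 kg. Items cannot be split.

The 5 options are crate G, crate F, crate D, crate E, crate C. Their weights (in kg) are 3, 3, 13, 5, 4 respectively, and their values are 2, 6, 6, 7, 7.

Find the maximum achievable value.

Take crate G, crate F, crate E, and crate C: weight 3 + 3 + 5 + 4 = 15 ≤ 21, value 2 + 6 + 7 + 7 = 22.
No other feasible combination does better.

22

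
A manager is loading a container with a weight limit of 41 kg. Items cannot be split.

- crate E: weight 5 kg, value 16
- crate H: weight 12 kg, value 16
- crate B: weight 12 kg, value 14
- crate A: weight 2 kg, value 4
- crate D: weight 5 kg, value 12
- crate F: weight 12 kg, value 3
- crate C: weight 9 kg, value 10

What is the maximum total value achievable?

62

crate E + crate H + crate B + crate A + crate D: weight 5 + 12 + 12 + 2 + 5 = 36 ≤ 41, value 16 + 16 + 14 + 4 + 12 = 62.
crate E + crate H + crate B + crate A + crate C: weight 5 + 12 + 12 + 2 + 9 = 40 ≤ 41, value 16 + 16 + 14 + 4 + 10 = 60.
crate E + crate H + crate A + crate D + crate C: weight 5 + 12 + 2 + 5 + 9 = 33 ≤ 41, value 16 + 16 + 4 + 12 + 10 = 58.
Best is crate E, crate H, crate B, crate A, and crate D with total value 62.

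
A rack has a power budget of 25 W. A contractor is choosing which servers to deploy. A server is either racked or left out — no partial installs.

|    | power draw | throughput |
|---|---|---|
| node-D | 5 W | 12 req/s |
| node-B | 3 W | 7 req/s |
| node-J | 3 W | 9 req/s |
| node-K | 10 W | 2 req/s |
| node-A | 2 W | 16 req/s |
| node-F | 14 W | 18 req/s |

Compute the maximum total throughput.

55

This is a 0-1 knapsack instance.
Allowing fractional choices, the relaxed optimum would be about 59.4, but servers are indivisible.
node-D + node-J + node-A + node-F: power draw 5 + 3 + 2 + 14 = 24 ≤ 25, throughput 12 + 9 + 16 + 18 = 55.
node-D + node-B + node-A + node-F: power draw 5 + 3 + 2 + 14 = 24 ≤ 25, throughput 12 + 7 + 16 + 18 = 53.
node-B + node-J + node-A + node-F: power draw 3 + 3 + 2 + 14 = 22 ≤ 25, throughput 7 + 9 + 16 + 18 = 50.
Best is node-D, node-J, node-A, and node-F with total throughput 55.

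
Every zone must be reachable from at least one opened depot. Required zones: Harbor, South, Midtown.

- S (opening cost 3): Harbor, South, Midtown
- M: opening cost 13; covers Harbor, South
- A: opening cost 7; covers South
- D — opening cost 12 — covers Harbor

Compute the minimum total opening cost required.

3

S alone covers Harbor, South, Midtown — every zone.
Total opening cost: 3.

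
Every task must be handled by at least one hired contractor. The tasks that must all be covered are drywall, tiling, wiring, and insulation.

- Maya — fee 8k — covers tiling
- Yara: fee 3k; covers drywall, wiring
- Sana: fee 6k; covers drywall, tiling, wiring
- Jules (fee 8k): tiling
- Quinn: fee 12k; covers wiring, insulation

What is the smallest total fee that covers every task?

18

The greedy cost-per-new-task heuristic would pick Yara, Sana, and Quinn for 21, but a cheaper cover exists.
Choose Sana and Quinn: together they cover drywall, tiling, wiring, insulation — every task.
Total fee: 6 + 12 = 18.
No cover costs less than 18.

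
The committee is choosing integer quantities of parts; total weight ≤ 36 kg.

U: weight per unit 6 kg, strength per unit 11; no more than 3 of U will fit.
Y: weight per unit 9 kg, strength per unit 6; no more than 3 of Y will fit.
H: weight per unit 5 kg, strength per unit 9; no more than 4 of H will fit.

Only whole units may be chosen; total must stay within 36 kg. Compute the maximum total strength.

This is a bounded integer knapsack.
Take 3×U and 3×H: weight 33 ≤ 36, strength 3·11 + 3·9 = 60.
U has the best ratio (11/6) and is taken to its limit of 3; remaining capacity is filled optimally with the others.

60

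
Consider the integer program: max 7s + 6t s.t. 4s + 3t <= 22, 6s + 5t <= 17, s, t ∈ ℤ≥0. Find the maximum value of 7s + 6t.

Relaxing integrality, the LP optimum is 20.40 at (s,t) = (0, 3.4), which is not an integer point.
(s,t)=(2,1): 4·2+3·1=11≤22, 6·2+5·1=17≤17, objective 20.
(s,t)=(1,2): 4·1+3·2=10≤22, 6·1+5·2=16≤17, objective 19.
(s,t)=(0,3): 4·0+3·3=9≤22, 6·0+5·3=15≤17, objective 18.
(s,t)=(2,0): 4·2+3·0=8≤22, 6·2+5·0=12≤17, objective 14.
No feasible integer point exceeds 20.

20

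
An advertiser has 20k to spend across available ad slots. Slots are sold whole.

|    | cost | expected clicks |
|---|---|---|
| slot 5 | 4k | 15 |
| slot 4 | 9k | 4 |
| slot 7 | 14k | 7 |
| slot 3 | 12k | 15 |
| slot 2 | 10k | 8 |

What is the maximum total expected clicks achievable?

30

This is a 0-1 knapsack instance.
Allowing fractional choices, the relaxed optimum would be about 33.2, but ad slots are indivisible.
slot 5 + slot 3: cost 4 + 12 = 16 ≤ 20, expected clicks 15 + 15 = 30.
slot 5 + slot 7: cost 4 + 14 = 18 ≤ 20, expected clicks 15 + 7 = 22.
slot 5 + slot 2: cost 4 + 10 = 14 ≤ 20, expected clicks 15 + 8 = 23.
Best is slot 5 and slot 3 with total expected clicks 30.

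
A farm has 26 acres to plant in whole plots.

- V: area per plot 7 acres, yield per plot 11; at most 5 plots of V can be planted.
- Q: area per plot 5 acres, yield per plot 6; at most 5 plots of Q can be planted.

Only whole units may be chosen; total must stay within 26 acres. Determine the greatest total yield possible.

39

2×V and 2×Q: area 24 ≤ 26, yield 2·11 + 2·6 = 34.
3×V and 1×Q: area 26 ≤ 26, yield 3·11 + 1·6 = 39.
Best is 39.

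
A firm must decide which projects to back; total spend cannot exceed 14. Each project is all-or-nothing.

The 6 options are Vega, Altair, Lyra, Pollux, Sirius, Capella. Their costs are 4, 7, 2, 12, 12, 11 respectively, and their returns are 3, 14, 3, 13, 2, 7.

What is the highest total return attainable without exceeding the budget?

Allowing fractional choices, the relaxed optimum would be about 22.4, but projects are indivisible.
Altair + Lyra: cost 7 + 2 = 9 ≤ 14, return 14 + 3 = 17.
Vega + Altair: cost 4 + 7 = 11 ≤ 14, return 3 + 14 = 17.
Vega + Altair + Lyra: cost 4 + 7 + 2 = 13 ≤ 14, return 3 + 14 + 3 = 20.
Best is Vega, Altair, and Lyra with total return 20.

20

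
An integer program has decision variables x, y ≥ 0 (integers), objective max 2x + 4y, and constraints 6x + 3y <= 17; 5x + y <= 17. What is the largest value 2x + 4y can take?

20

Relaxing integrality, the LP optimum is 22.67 at (x,y) = (0, 5.67), which is not an integer point.
(x,y)=(0,5): 6·0+3·5=15≤17, 5·0+1·5=5≤17, objective 20.
(x,y)=(0,4): 6·0+3·4=12≤17, 5·0+1·4=4≤17, objective 16.
No feasible integer point exceeds 20.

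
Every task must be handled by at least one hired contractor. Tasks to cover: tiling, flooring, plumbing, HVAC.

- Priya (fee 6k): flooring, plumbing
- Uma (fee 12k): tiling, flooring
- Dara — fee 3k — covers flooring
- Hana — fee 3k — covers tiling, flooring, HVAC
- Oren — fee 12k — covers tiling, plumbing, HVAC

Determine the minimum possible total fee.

9

Choose Priya and Hana: together they cover tiling, flooring, plumbing, HVAC — every task.
Total fee: 6 + 3 = 9.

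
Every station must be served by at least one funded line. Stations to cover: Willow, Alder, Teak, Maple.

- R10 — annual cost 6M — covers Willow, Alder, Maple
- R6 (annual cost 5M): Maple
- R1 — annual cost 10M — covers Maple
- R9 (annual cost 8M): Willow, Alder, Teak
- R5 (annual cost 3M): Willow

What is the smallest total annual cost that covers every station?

13

This is an integer covering problem.
Choose R6 and R9: together they cover Willow, Alder, Teak, Maple — every station.
Total annual cost: 5 + 8 = 13.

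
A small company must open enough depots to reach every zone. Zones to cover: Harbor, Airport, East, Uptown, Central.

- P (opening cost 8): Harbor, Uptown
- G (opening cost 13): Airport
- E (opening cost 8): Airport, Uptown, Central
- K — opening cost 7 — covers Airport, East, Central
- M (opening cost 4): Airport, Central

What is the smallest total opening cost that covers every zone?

15

This is a weighted set-cover instance.
The greedy cost-per-new-zone heuristic would pick M, P, and K for 19, but a cheaper cover exists.
Choose P and K: together they cover Harbor, Airport, East, Uptown, Central — every zone.
Total opening cost: 8 + 7 = 15.
No cover costs less than 15.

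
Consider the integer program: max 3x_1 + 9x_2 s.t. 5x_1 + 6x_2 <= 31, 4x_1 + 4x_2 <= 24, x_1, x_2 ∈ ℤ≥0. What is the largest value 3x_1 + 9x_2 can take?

The continuous relaxation peaks at (0, 5.17) with value 46.50; rounding to a feasible lattice point costs some objective.
(x_1,x_2)=(0,5): 5·0+6·5=30≤31, 4·0+4·5=20≤24, objective 45.
(x_1,x_2)=(1,4): 5·1+6·4=29≤31, 4·1+4·4=20≤24, objective 39.
(x_1,x_2)=(0,4): 5·0+6·4=24≤31, 4·0+4·4=16≤24, objective 36.
Maximum is 45 at (x_1,x_2)=(0,5).

45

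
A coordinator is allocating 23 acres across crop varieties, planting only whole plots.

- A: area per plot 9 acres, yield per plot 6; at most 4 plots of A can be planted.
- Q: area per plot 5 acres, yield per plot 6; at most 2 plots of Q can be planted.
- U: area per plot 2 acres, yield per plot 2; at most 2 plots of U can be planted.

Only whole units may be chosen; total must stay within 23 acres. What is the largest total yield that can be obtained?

1×A, 2×Q, and 2×U: area 23 ≤ 23, yield 1·6 + 2·6 + 2·2 = 22.
1×A, 2×Q, and 1×U: area 21 ≤ 23, yield 1·6 + 2·6 + 1·2 = 20.
Best is 22.

22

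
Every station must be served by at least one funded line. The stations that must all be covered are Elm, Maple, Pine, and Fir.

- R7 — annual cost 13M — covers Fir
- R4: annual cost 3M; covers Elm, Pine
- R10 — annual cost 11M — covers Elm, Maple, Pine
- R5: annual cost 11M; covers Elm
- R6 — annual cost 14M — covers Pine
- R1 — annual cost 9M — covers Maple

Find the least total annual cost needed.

The greedy cost-per-new-station heuristic would pick R4, R1, and R7 for 25, but a cheaper cover exists.
Choose R7 and R10: together they cover Elm, Maple, Pine, Fir — every station.
Total annual cost: 13 + 11 = 24.
No cover costs less than 24.

24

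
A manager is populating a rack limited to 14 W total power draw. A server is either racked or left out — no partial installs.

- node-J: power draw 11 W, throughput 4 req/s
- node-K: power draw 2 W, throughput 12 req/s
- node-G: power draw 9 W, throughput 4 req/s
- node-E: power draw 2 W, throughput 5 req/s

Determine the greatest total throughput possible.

Allowing fractional choices, the relaxed optimum would be about 21.4, but servers are indivisible.
node-K + node-G + node-E: power draw 2 + 9 + 2 = 13 ≤ 14, throughput 12 + 4 + 5 = 21.
node-K + node-E: power draw 2 + 2 = 4 ≤ 14, throughput 12 + 5 = 17.
node-K + node-G: power draw 2 + 9 = 11 ≤ 14, throughput 12 + 4 = 16.
Best is node-K, node-G, and node-E with total throughput 21.

21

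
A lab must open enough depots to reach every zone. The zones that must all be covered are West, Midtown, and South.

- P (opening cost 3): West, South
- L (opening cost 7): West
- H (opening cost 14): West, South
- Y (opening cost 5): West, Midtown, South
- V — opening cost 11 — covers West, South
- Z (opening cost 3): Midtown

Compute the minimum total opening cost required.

5

The greedy cost-per-new-zone heuristic would pick P and Z for 6, but a cheaper cover exists.
Y alone covers West, Midtown, South — every zone.
Total opening cost: 5.
No cover costs less than 5.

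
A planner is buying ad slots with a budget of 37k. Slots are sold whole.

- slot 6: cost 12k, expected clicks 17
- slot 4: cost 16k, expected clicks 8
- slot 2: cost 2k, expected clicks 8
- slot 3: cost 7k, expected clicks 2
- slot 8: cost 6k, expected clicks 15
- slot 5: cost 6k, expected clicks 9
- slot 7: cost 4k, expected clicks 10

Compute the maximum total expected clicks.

Allowing fractional choices, the relaxed optimum would be about 62.5, but ad slots are indivisible.
slot 6 + slot 2 + slot 8 + slot 5 + slot 7: cost 12 + 2 + 6 + 6 + 4 = 30 ≤ 37, expected clicks 17 + 8 + 15 + 9 + 10 = 59.
slot 6 + slot 2 + slot 3 + slot 8 + slot 5 + slot 7: cost 12 + 2 + 7 + 6 + 6 + 4 = 37 ≤ 37, expected clicks 17 + 8 + 2 + 15 + 9 + 10 = 61.
Best is slot 6, slot 2, slot 3, slot 8, slot 5, and slot 7 with total expected clicks 61.

61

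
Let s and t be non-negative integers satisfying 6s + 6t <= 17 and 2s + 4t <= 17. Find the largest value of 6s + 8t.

16

The continuous relaxation peaks at (0, 2.83) with value 22.67; rounding to a feasible lattice point costs some objective.
(s,t)=(0,2): 6·0+6·2=12≤17, 2·0+4·2=8≤17, objective 16.
(s,t)=(1,1): 6·1+6·1=12≤17, 2·1+4·1=6≤17, objective 14.
No feasible integer point exceeds 16.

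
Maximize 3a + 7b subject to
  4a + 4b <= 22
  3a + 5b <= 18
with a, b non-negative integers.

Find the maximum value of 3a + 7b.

The continuous relaxation peaks at (0, 3.6) with value 25.20; rounding to a feasible lattice point costs some objective.
(a,b)=(1,3): 4·1+4·3=16≤22, 3·1+5·3=18≤18, objective 24.
(a,b)=(0,3): 4·0+4·3=12≤22, 3·0+5·3=15≤18, objective 21.
(a,b)=(2,2): 4·2+4·2=16≤22, 3·2+5·2=16≤18, objective 20.
No feasible integer point exceeds 24.

24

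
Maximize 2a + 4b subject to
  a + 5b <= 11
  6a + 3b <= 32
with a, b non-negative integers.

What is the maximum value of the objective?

12

The continuous relaxation peaks at (4.7, 1.26) with value 14.44; rounding to a feasible lattice point costs some objective.
(a,b)=(4,1): 1·4+5·1=9≤11, 6·4+3·1=27≤32, objective 12.
(a,b)=(3,1): 1·3+5·1=8≤11, 6·3+3·1=21≤32, objective 10.
(a,b)=(5,0): 1·5+5·0=5≤11, 6·5+3·0=30≤32, objective 10.
No feasible integer point exceeds 12.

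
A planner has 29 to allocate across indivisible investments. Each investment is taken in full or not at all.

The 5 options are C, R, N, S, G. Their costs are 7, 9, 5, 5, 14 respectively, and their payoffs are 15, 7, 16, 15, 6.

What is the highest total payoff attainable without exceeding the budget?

This is a 0-1 knapsack instance.
Allowing fractional choices, the relaxed optimum would be about 54.3, but investments are indivisible.
C + N + S: cost 7 + 5 + 5 = 17 ≤ 29, payoff 15 + 16 + 15 = 46.
C + R + N + S: cost 7 + 9 + 5 + 5 = 26 ≤ 29, payoff 15 + 7 + 16 + 15 = 53.
Best is C, R, N, and S with total payoff 53.

53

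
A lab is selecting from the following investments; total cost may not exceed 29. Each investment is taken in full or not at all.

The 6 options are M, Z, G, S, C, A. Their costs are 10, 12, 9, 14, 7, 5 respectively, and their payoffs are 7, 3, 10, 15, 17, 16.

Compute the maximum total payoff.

Take S, C, and A: cost 14 + 7 + 5 = 26 ≤ 29, payoff 15 + 17 + 16 = 48.
No other feasible combination does better.

48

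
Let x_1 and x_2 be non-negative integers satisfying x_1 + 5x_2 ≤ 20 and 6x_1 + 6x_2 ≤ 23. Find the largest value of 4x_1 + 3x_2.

12

Relaxing integrality, the LP optimum is 15.33 at (x_1,x_2) = (3.83, 0), which is not an integer point.
(x_1,x_2)=(3,0): 1·3+5·0=3≤20, 6·3+6·0=18≤23, objective 12.
(x_1,x_2)=(2,1): 1·2+5·1=7≤20, 6·2+6·1=18≤23, objective 11.
(x_1,x_2)=(2,0): 1·2+5·0=2≤20, 6·2+6·0=12≤23, objective 8.
No feasible integer point exceeds 12.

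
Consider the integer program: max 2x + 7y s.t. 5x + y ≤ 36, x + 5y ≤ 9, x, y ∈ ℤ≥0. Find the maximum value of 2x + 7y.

15

(x,y)=(4,1): 5·4+1·1=21≤36, 1·4+5·1=9≤9, objective 15.
(x,y)=(7,0): 5·7+1·0=35≤36, 1·7+5·0=7≤9, objective 14.
(x,y)=(3,1): 5·3+1·1=16≤36, 1·3+5·1=8≤9, objective 13.
Maximum is 15 at (x,y)=(4,1).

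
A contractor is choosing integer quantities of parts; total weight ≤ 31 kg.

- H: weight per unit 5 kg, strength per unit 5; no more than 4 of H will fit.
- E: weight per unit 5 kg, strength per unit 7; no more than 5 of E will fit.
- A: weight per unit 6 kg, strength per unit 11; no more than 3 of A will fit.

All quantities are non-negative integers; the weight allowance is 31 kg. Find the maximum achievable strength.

A has the best ratio (11/6); taking only A gives at most 3×11 = 33 (stopped by the supply cap of 3).
Mixing does better — 2×E and 3×A: weight 28 ≤ 31, strength 2·7 + 3·11 = 47.

47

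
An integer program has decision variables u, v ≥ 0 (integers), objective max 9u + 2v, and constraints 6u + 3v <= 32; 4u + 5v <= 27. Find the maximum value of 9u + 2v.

(u,v)=(5,0): 6·5+3·0=30≤32, 4·5+5·0=20≤27, objective 45.
(u,v)=(4,1): 6·4+3·1=27≤32, 4·4+5·1=21≤27, objective 38.
(u,v)=(4,0): 6·4+3·0=24≤32, 4·4+5·0=16≤27, objective 36.
Maximum is 45 at (u,v)=(5,0).

45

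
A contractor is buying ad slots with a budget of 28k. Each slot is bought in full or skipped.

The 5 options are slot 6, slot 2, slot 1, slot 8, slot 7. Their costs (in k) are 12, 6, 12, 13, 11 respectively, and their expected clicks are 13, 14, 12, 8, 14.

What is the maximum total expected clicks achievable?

Allowing fractional choices, the relaxed optimum would be about 39.9, but ad slots are indivisible.
slot 6 + slot 2: cost 12 + 6 = 18 ≤ 28, expected clicks 13 + 14 = 27.
slot 2 + slot 7: cost 6 + 11 = 17 ≤ 28, expected clicks 14 + 14 = 28.
Best is slot 2 and slot 7 with total expected clicks 28.

28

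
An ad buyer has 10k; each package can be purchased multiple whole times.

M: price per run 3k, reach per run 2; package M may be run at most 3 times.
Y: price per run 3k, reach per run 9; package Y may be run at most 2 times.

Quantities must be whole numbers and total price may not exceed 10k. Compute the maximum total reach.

1×M and 2×Y: price 9 ≤ 10, reach 1·2 + 2·9 = 20.
2×Y: price 6 ≤ 10, reach 2·9 = 18.
Best is 20.

20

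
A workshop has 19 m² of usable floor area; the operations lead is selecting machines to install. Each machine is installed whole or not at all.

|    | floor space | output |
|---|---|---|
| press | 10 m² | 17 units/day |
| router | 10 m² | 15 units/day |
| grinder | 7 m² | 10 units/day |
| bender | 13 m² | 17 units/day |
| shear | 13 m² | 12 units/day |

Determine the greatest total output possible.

press: floor space 10 ≤ 19, output 17.
press + grinder: floor space 10 + 7 = 17 ≤ 19, output 17 + 10 = 27.
router + grinder: floor space 10 + 7 = 17 ≤ 19, output 15 + 10 = 25.
Best is press and grinder with total output 27.

27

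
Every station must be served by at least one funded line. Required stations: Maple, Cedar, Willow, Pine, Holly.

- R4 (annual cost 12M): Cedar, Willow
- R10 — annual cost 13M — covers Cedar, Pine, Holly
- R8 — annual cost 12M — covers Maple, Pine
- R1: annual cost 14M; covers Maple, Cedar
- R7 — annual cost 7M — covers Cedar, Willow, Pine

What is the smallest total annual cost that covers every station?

32

Choose R10, R8, and R7: together they cover Maple, Cedar, Willow, Pine, Holly — every station.
Total annual cost: 13 + 12 + 7 = 32.
No cover costs less than 32.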